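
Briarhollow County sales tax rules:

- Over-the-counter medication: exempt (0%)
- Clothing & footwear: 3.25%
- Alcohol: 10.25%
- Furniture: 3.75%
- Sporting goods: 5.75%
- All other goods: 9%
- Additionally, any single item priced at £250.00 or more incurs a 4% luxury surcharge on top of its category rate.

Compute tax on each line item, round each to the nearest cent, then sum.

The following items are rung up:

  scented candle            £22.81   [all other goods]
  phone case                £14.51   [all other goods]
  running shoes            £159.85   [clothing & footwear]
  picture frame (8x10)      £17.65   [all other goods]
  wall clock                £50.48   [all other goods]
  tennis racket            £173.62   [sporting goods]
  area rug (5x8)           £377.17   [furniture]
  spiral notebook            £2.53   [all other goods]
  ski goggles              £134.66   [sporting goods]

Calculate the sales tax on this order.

Scented candle £22.81: all other goods → 9% → £2.05
Phone case £14.51: all other goods → 9% → £1.31
Running shoes £159.85: clothing & footwear → 3.25% → £5.20
Picture frame (8x10) £17.65: all other goods → 9% → £1.59
Wall clock £50.48: all other goods → 9% → £4.54
Tennis racket £173.62: sporting goods → 5.75% → £9.98
Area rug (5x8) £377.17: furniture → 3.75% + 4% surcharge = 7.75% → £29.23
Spiral notebook £2.53: all other goods → 9% → £0.23
Ski goggles £134.66: sporting goods → 5.75% → £7.74
Total tax = £2.05 + £1.31 + £5.20 + £1.59 + £4.54 + £9.98 + £29.23 + £0.23 + £7.74 = £61.87

£61.87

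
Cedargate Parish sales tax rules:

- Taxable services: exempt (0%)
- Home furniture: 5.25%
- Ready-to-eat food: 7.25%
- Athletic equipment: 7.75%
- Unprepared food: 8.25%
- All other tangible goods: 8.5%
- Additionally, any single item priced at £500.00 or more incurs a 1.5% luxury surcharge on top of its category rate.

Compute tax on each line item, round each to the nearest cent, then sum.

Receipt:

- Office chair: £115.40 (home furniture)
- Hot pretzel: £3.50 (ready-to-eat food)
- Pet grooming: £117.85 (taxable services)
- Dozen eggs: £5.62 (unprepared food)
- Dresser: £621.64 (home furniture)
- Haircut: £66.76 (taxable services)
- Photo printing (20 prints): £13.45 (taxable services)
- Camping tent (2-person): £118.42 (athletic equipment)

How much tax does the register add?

Office chair £115.40: home furniture → 5.25% → £6.06
Hot pretzel £3.50: ready-to-eat food → 7.25% → £0.25
Pet grooming £117.85: taxable services → 0% → £0.00
Dozen eggs £5.62: unprepared food → 8.25% → £0.46
Dresser £621.64: home furniture → 5.25% + 1.5% surcharge = 6.75% → £41.96
Haircut £66.76: taxable services → 0% → £0.00
Photo printing (20 prints) £13.45: taxable services → 0% → £0.00
Camping tent (2-person) £118.42: athletic equipment → 7.75% → £9.18
Total tax = £6.06 + £0.25 + £0.46 + £41.96 + £9.18 = £57.91

£57.91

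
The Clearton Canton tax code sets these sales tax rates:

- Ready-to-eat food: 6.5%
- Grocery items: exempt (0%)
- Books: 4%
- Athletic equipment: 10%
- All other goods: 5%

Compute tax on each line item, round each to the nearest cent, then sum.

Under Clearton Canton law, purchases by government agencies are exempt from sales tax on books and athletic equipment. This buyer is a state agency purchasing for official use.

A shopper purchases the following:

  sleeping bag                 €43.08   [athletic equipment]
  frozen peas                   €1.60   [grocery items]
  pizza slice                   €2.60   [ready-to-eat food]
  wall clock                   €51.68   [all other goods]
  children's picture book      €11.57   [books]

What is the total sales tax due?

€2.75

Sleeping bag €43.08: athletic equipment, buyer-exempt → 0% → €0.00
Frozen peas €1.60: grocery items → 0% → €0.00
Pizza slice €2.60: ready-to-eat food → 6.5% → €0.17
Wall clock €51.68: all other goods → 5% → €2.58
Children's picture book €11.57: books, buyer-exempt → 0% → €0.00
Total tax = €0.17 + €2.58 = €2.75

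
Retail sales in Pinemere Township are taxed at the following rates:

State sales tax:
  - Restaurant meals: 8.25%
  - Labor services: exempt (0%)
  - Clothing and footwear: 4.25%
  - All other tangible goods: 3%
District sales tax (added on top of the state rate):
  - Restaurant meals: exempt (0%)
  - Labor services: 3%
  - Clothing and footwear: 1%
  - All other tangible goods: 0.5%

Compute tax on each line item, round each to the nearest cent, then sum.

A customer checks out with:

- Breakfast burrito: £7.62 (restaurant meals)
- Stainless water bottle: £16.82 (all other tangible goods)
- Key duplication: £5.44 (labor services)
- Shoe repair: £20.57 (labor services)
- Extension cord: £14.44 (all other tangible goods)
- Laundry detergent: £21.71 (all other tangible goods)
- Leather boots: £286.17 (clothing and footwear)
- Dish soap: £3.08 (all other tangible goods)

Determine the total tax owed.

Breakfast burrito £7.62: restaurant meals → 8.25% + 0% district = 8.25% → £0.63
Stainless water bottle £16.82: all other tangible goods → 3% + 0.5% district = 3.5% → £0.59
Key duplication £5.44: labor services → 0% + 3% district = 3% → £0.16
Shoe repair £20.57: labor services → 0% + 3% district = 3% → £0.62
Extension cord £14.44: all other tangible goods → 3% + 0.5% district = 3.5% → £0.51
Laundry detergent £21.71: all other tangible goods → 3% + 0.5% district = 3.5% → £0.76
Leather boots £286.17: clothing and footwear → 4.25% + 1% district = 5.25% → £15.02
Dish soap £3.08: all other tangible goods → 3% + 0.5% district = 3.5% → £0.11
Total tax = £0.63 + £0.59 + £0.16 + £0.62 + £0.51 + £0.76 + £15.02 + £0.11 = £18.40

£18.40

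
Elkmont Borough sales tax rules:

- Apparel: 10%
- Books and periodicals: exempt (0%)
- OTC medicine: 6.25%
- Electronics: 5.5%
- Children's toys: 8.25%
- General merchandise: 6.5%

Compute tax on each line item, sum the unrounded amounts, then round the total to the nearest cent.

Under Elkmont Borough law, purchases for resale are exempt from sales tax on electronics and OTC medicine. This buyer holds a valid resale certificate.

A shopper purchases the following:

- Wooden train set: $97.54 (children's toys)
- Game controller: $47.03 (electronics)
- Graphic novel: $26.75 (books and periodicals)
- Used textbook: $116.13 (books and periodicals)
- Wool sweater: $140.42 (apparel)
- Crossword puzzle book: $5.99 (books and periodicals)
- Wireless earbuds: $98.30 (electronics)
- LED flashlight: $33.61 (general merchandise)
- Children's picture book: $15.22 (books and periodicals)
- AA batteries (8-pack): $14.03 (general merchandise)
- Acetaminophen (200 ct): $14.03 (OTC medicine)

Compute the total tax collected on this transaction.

Wooden train set $97.54: children's toys → 8.25% → $8.04705
Game controller $47.03: electronics, buyer-exempt → 0% → $0.00
Graphic novel $26.75: books and periodicals → 0% → $0.00
Used textbook $116.13: books and periodicals → 0% → $0.00
Wool sweater $140.42: apparel → 10% → $14.042
Crossword puzzle book $5.99: books and periodicals → 0% → $0.00
Wireless earbuds $98.30: electronics, buyer-exempt → 0% → $0.00
LED flashlight $33.61: general merchandise → 6.5% → $2.18465
Children's picture book $15.22: books and periodicals → 0% → $0.00
AA batteries (8-pack) $14.03: general merchandise → 6.5% → $0.91195
Acetaminophen (200 ct) $14.03: OTC medicine, buyer-exempt → 0% → $0.00
Unrounded tax sum = $25.18565 → $25.19

$25.19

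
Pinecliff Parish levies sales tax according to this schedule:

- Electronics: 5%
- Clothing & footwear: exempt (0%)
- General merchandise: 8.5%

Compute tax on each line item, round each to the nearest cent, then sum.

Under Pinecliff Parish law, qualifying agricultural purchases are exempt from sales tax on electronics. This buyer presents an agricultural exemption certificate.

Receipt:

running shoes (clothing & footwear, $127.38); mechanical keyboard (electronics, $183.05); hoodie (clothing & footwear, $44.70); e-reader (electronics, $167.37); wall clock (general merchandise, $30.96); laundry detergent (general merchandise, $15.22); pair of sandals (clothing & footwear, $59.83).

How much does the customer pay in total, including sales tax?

Running shoes $127.38: clothing & footwear → 0% → $0.00
Mechanical keyboard $183.05: electronics, buyer-exempt → 0% → $0.00
Hoodie $44.70: clothing & footwear → 0% → $0.00
E-reader $167.37: electronics, buyer-exempt → 0% → $0.00
Wall clock $30.96: general merchandise → 8.5% → $2.63
Laundry detergent $15.22: general merchandise → 8.5% → $1.29
Pair of sandals $59.83: clothing & footwear → 0% → $0.00
Subtotal = $628.51; tax = $3.92; total due = $632.43

$632.43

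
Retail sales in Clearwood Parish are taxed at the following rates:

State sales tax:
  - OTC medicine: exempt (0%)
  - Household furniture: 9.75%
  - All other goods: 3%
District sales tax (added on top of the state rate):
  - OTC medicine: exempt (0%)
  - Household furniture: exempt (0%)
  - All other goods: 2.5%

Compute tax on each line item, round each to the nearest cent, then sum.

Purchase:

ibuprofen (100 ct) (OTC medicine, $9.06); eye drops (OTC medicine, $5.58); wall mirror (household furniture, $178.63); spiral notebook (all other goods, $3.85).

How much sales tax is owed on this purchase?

$17.63

Ibuprofen (100 ct) $9.06: OTC medicine → 0% + 0% district = 0% → $0.00
Eye drops $5.58: OTC medicine → 0% + 0% district = 0% → $0.00
Wall mirror $178.63: household furniture → 9.75% + 0% district = 9.75% → $17.42
Spiral notebook $3.85: all other goods → 3% + 2.5% district = 5.5% → $0.21
Total tax = $17.42 + $0.21 = $17.63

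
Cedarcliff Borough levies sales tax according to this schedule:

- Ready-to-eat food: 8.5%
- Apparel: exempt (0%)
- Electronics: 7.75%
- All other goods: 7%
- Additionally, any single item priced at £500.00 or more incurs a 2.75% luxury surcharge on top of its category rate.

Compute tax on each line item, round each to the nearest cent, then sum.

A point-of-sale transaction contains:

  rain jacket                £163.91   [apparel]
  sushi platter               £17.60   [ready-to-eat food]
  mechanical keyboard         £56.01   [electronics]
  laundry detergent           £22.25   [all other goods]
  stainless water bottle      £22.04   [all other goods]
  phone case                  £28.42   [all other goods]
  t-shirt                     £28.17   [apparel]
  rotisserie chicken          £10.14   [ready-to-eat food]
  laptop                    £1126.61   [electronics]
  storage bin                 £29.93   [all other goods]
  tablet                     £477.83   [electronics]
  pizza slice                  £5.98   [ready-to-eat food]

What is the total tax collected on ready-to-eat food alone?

Sushi platter £17.60: ready-to-eat food → 8.5% → £1.50
Rotisserie chicken £10.14: ready-to-eat food → 8.5% → £0.86
Pizza slice £5.98: ready-to-eat food → 8.5% → £0.51
Tax on ready-to-eat food = £1.50 + £0.86 + £0.51 = £2.87

£2.87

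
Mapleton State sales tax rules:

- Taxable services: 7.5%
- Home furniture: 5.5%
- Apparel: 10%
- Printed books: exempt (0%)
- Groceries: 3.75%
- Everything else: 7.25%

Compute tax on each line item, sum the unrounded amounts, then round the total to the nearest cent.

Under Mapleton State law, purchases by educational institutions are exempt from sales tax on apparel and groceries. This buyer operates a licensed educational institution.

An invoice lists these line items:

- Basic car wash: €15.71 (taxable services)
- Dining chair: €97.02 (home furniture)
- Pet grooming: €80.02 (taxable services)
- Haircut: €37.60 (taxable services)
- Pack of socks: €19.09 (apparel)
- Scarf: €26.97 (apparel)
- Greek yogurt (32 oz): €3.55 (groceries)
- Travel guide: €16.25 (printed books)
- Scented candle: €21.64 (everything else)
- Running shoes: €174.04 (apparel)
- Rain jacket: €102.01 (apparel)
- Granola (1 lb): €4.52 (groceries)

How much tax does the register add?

€16.90

Basic car wash €15.71: taxable services → 7.5% → €1.17825
Dining chair €97.02: home furniture → 5.5% → €5.3361
Pet grooming €80.02: taxable services → 7.5% → €6.0015
Haircut €37.60: taxable services → 7.5% → €2.82
Pack of socks €19.09: apparel, buyer-exempt → 0% → €0.00
Scarf €26.97: apparel, buyer-exempt → 0% → €0.00
Greek yogurt (32 oz) €3.55: groceries, buyer-exempt → 0% → €0.00
Travel guide €16.25: printed books → 0% → €0.00
Scented candle €21.64: everything else → 7.25% → €1.5689
Running shoes €174.04: apparel, buyer-exempt → 0% → €0.00
Rain jacket €102.01: apparel, buyer-exempt → 0% → €0.00
Granola (1 lb) €4.52: groceries, buyer-exempt → 0% → €0.00
Unrounded tax sum = €16.90475 → €16.90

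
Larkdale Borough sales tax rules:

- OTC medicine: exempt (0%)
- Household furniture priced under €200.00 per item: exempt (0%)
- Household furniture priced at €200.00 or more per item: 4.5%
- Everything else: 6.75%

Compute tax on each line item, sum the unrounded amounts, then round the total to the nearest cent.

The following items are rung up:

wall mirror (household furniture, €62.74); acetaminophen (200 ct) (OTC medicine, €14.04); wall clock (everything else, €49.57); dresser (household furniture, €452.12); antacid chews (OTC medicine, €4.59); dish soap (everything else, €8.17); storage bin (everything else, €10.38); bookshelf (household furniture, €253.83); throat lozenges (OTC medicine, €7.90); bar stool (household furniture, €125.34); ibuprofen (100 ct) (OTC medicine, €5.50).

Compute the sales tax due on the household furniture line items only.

€31.77

Wall mirror €62.74: household furniture, under €200.00 → 0% → €0.00
Dresser €452.12: household furniture, €200.00 or more → 4.5% → €20.3454
Bookshelf €253.83: household furniture, €200.00 or more → 4.5% → €11.42235
Bar stool €125.34: household furniture, under €200.00 → 0% → €0.00
Tax on household furniture: unrounded sum = €31.76775 → €31.77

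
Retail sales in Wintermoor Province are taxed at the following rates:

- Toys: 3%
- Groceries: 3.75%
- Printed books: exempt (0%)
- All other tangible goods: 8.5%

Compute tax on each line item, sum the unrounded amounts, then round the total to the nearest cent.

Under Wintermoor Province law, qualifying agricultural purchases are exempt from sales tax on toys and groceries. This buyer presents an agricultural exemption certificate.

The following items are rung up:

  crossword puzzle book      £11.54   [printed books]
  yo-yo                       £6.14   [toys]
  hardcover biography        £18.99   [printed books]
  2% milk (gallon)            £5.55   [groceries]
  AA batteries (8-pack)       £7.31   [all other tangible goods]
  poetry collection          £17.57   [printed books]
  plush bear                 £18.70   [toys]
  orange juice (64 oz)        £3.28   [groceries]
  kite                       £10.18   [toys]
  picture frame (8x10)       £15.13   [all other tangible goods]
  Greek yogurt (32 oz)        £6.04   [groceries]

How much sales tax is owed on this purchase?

£1.91

Crossword puzzle book £11.54: printed books → 0% → £0.00
Yo-yo £6.14: toys, buyer-exempt → 0% → £0.00
Hardcover biography £18.99: printed books → 0% → £0.00
2% milk (gallon) £5.55: groceries, buyer-exempt → 0% → £0.00
AA batteries (8-pack) £7.31: all other tangible goods → 8.5% → £0.62135
Poetry collection £17.57: printed books → 0% → £0.00
Plush bear £18.70: toys, buyer-exempt → 0% → £0.00
Orange juice (64 oz) £3.28: groceries, buyer-exempt → 0% → £0.00
Kite £10.18: toys, buyer-exempt → 0% → £0.00
Picture frame (8x10) £15.13: all other tangible goods → 8.5% → £1.28605
Greek yogurt (32 oz) £6.04: groceries, buyer-exempt → 0% → £0.00
Unrounded tax sum = £1.9074 → £1.91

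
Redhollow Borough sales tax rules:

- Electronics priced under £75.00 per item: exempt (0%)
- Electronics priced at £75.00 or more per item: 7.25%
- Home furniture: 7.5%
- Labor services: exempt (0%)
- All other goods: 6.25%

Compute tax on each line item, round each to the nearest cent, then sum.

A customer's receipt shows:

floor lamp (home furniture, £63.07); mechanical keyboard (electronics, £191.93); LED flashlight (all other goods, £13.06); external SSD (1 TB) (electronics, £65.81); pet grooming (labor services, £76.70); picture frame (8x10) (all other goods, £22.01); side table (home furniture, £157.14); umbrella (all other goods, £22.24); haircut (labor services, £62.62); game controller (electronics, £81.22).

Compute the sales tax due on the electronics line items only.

Mechanical keyboard £191.93: electronics, £75.00 or more → 7.25% → £13.91
External SSD (1 TB) £65.81: electronics, under £75.00 → 0% → £0.00
Game controller £81.22: electronics, £75.00 or more → 7.25% → £5.89
Tax on electronics = £13.91 + £0.00 + £5.89 = £19.80

£19.80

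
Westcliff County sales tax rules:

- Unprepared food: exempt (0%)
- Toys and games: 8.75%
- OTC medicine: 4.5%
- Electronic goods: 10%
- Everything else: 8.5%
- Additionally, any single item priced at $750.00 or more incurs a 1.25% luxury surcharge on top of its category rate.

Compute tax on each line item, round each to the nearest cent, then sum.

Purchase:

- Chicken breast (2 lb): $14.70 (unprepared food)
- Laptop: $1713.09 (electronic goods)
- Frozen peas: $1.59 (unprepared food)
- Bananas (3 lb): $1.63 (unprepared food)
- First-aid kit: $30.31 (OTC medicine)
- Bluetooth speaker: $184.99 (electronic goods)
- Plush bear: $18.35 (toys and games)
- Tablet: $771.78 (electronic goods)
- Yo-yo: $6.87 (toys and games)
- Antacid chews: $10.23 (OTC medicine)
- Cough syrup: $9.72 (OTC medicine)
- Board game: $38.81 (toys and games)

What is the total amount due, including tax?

Chicken breast (2 lb) $14.70: unprepared food → 0% → $0.00
Laptop $1713.09: electronic goods → 10% + 1.25% surcharge = 11.25% → $192.72
Frozen peas $1.59: unprepared food → 0% → $0.00
Bananas (3 lb) $1.63: unprepared food → 0% → $0.00
First-aid kit $30.31: OTC medicine → 4.5% → $1.36
Bluetooth speaker $184.99: electronic goods → 10% → $18.50
Plush bear $18.35: toys and games → 8.75% → $1.61
Tablet $771.78: electronic goods → 10% + 1.25% surcharge = 11.25% → $86.83
Yo-yo $6.87: toys and games → 8.75% → $0.60
Antacid chews $10.23: OTC medicine → 4.5% → $0.46
Cough syrup $9.72: OTC medicine → 4.5% → $0.44
Board game $38.81: toys and games → 8.75% → $3.40
Subtotal = $2802.07; tax = $305.92; total due = $3107.99

$3107.99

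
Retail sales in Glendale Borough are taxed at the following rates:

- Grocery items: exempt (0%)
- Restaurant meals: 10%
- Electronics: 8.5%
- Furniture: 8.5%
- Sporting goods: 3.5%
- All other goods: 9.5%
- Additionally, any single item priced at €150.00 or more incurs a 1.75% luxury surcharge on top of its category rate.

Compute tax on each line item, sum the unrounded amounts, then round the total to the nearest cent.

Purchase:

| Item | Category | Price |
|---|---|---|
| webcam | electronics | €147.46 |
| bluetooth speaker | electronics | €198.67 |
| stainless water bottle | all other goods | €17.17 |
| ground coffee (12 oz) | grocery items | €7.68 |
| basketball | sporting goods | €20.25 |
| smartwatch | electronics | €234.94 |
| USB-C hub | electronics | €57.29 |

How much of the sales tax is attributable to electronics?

Webcam €147.46: electronics → 8.5% → €12.5341
Bluetooth speaker €198.67: electronics → 8.5% + 1.75% surcharge = 10.25% → €20.363675
Smartwatch €234.94: electronics → 8.5% + 1.75% surcharge = 10.25% → €24.08135
USB-C hub €57.29: electronics → 8.5% → €4.86965
Tax on electronics: unrounded sum = €61.848775 → €61.85

€61.85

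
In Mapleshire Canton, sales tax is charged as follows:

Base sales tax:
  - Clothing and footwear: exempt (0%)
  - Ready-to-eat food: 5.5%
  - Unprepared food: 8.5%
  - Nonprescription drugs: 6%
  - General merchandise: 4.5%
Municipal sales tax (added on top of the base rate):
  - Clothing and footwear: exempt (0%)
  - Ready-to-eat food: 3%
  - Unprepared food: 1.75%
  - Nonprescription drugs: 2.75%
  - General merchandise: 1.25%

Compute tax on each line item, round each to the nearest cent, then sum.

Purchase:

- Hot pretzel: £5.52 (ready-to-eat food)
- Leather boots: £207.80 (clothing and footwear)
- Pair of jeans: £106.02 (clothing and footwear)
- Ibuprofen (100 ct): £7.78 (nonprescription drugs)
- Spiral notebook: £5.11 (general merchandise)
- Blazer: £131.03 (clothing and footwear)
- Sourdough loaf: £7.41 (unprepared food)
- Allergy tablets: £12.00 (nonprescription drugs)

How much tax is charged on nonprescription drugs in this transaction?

Ibuprofen (100 ct) £7.78: nonprescription drugs → 6% + 2.75% municipal = 8.75% → £0.68
Allergy tablets £12.00: nonprescription drugs → 6% + 2.75% municipal = 8.75% → £1.05
Tax on nonprescription drugs = £0.68 + £1.05 = £1.73

£1.73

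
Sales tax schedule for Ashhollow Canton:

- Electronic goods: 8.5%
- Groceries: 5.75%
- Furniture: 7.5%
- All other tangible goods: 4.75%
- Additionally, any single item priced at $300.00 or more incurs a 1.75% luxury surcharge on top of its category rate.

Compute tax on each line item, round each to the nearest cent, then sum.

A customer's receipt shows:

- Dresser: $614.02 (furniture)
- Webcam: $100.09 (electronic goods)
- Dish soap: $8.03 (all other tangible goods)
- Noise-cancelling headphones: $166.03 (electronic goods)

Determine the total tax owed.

$79.80

Dresser $614.02: furniture → 7.5% + 1.75% surcharge = 9.25% → $56.80
Webcam $100.09: electronic goods → 8.5% → $8.51
Dish soap $8.03: all other tangible goods → 4.75% → $0.38
Noise-cancelling headphones $166.03: electronic goods → 8.5% → $14.11
Total tax = $56.80 + $8.51 + $0.38 + $14.11 = $79.80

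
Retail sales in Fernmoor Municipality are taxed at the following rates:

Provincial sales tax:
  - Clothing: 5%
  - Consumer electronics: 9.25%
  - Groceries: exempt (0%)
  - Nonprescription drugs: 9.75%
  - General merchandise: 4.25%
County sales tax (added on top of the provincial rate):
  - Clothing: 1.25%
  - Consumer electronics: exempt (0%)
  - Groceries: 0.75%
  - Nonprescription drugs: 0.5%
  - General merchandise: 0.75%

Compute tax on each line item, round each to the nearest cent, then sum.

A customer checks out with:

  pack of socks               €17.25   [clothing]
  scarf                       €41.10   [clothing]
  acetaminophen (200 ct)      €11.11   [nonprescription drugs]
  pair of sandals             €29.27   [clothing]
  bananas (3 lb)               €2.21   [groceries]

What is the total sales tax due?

Pack of socks €17.25: clothing → 5% + 1.25% county = 6.25% → €1.08
Scarf €41.10: clothing → 5% + 1.25% county = 6.25% → €2.57
Acetaminophen (200 ct) €11.11: nonprescription drugs → 9.75% + 0.5% county = 10.25% → €1.14
Pair of sandals €29.27: clothing → 5% + 1.25% county = 6.25% → €1.83
Bananas (3 lb) €2.21: groceries → 0% + 0.75% county = 0.75% → €0.02
Total tax = €1.08 + €2.57 + €1.14 + €1.83 + €0.02 = €6.64

€6.64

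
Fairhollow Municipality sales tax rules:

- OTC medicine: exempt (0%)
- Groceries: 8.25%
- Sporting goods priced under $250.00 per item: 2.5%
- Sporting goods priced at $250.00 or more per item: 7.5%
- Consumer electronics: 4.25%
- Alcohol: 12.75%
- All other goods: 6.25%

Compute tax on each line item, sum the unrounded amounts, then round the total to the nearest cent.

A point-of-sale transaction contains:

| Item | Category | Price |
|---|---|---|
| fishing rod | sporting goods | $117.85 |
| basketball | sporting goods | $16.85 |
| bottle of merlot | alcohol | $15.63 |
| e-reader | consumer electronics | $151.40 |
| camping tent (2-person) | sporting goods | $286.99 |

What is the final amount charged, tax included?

Fishing rod $117.85: sporting goods, under $250.00 → 2.5% → $2.94625
Basketball $16.85: sporting goods, under $250.00 → 2.5% → $0.42125
Bottle of merlot $15.63: alcohol → 12.75% → $1.992825
E-reader $151.40: consumer electronics → 4.25% → $6.4345
Camping tent (2-person) $286.99: sporting goods, $250.00 or more → 7.5% → $21.52425
Subtotal = $588.72; unrounded tax = $33.319075 → $33.32; total due = $622.04

$622.04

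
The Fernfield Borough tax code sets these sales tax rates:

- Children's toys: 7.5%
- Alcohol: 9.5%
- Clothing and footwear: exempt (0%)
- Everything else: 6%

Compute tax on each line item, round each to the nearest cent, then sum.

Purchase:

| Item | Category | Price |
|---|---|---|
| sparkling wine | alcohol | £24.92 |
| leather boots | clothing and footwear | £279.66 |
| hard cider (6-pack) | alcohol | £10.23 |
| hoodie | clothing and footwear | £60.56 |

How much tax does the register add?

£3.34

Sparkling wine £24.92: alcohol → 9.5% → £2.37
Leather boots £279.66: clothing and footwear → 0% → £0.00
Hard cider (6-pack) £10.23: alcohol → 9.5% → £0.97
Hoodie £60.56: clothing and footwear → 0% → £0.00
Total tax = £2.37 + £0.97 = £3.34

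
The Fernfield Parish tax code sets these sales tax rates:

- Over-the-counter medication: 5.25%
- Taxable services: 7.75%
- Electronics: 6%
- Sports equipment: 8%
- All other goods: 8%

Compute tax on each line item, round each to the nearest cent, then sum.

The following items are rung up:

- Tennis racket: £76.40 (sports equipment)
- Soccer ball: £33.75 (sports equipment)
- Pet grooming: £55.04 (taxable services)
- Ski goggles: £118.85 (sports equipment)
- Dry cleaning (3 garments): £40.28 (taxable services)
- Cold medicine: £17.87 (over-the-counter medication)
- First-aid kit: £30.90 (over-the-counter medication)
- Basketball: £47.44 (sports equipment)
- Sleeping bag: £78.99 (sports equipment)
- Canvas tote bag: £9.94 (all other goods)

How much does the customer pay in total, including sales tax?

£548.65

Tennis racket £76.40: sports equipment → 8% → £6.11
Soccer ball £33.75: sports equipment → 8% → £2.70
Pet grooming £55.04: taxable services → 7.75% → £4.27
Ski goggles £118.85: sports equipment → 8% → £9.51
Dry cleaning (3 garments) £40.28: taxable services → 7.75% → £3.12
Cold medicine £17.87: over-the-counter medication → 5.25% → £0.94
First-aid kit £30.90: over-the-counter medication → 5.25% → £1.62
Basketball £47.44: sports equipment → 8% → £3.80
Sleeping bag £78.99: sports equipment → 8% → £6.32
Canvas tote bag £9.94: all other goods → 8% → £0.80
Subtotal = £509.46; tax = £39.19; total due = £548.65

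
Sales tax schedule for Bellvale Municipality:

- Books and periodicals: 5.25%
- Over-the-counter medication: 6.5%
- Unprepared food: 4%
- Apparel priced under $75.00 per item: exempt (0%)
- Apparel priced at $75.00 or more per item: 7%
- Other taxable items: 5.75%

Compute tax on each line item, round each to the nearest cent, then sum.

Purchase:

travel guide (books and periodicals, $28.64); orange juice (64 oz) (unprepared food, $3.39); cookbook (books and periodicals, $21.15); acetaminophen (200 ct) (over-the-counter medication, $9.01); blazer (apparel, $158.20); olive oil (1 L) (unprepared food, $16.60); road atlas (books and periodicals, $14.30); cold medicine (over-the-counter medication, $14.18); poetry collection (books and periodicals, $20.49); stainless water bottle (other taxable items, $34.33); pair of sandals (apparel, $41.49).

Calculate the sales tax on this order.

$19.79

Travel guide $28.64: books and periodicals → 5.25% → $1.50
Orange juice (64 oz) $3.39: unprepared food → 4% → $0.14
Cookbook $21.15: books and periodicals → 5.25% → $1.11
Acetaminophen (200 ct) $9.01: over-the-counter medication → 6.5% → $0.59
Blazer $158.20: apparel, $75.00 or more → 7% → $11.07
Olive oil (1 L) $16.60: unprepared food → 4% → $0.66
Road atlas $14.30: books and periodicals → 5.25% → $0.75
Cold medicine $14.18: over-the-counter medication → 6.5% → $0.92
Poetry collection $20.49: books and periodicals → 5.25% → $1.08
Stainless water bottle $34.33: other taxable items → 5.75% → $1.97
Pair of sandals $41.49: apparel, under $75.00 → 0% → $0.00
Total tax = $1.50 + $0.14 + $1.11 + $0.59 + $11.07 + $0.66 + $0.75 + $0.92 + $1.08 + $1.97 = $19.79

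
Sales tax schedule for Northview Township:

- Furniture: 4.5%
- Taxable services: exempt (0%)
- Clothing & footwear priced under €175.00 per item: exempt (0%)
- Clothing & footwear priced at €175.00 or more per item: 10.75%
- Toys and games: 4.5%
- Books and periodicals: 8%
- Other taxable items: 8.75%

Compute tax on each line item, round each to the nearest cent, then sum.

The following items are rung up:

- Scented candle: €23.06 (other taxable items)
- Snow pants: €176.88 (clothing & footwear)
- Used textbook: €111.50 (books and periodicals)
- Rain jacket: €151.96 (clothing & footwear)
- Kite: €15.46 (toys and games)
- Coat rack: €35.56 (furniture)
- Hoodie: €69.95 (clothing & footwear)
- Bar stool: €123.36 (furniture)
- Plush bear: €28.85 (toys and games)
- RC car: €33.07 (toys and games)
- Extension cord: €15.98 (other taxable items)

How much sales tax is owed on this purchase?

€41.99

Scented candle €23.06: other taxable items → 8.75% → €2.02
Snow pants €176.88: clothing & footwear, €175.00 or more → 10.75% → €19.01
Used textbook €111.50: books and periodicals → 8% → €8.92
Rain jacket €151.96: clothing & footwear, under €175.00 → 0% → €0.00
Kite €15.46: toys and games → 4.5% → €0.70
Coat rack €35.56: furniture → 4.5% → €1.60
Hoodie €69.95: clothing & footwear, under €175.00 → 0% → €0.00
Bar stool €123.36: furniture → 4.5% → €5.55
Plush bear €28.85: toys and games → 4.5% → €1.30
RC car €33.07: toys and games → 4.5% → €1.49
Extension cord €15.98: other taxable items → 8.75% → €1.40
Total tax = €2.02 + €19.01 + €8.92 + €0.70 + €1.60 + €5.55 + €1.30 + €1.49 + €1.40 = €41.99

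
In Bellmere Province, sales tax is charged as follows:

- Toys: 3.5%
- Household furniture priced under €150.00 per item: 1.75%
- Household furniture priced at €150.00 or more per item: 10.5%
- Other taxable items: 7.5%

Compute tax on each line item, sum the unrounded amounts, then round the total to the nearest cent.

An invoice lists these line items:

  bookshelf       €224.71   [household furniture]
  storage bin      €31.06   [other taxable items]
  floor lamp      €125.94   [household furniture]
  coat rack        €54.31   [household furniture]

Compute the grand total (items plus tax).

Bookshelf €224.71: household furniture, €150.00 or more → 10.5% → €23.59455
Storage bin €31.06: other taxable items → 7.5% → €2.3295
Floor lamp €125.94: household furniture, under €150.00 → 1.75% → €2.20395
Coat rack €54.31: household furniture, under €150.00 → 1.75% → €0.950425
Subtotal = €436.02; unrounded tax = €29.078425 → €29.08; total due = €465.10

€465.10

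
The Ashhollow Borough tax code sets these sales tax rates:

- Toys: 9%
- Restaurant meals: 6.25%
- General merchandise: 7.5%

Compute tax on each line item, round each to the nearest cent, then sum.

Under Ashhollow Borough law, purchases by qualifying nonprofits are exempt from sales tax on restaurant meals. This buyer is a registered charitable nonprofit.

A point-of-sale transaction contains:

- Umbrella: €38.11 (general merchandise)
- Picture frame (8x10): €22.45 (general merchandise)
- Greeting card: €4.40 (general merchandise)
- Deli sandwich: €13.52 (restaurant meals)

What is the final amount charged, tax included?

Umbrella €38.11: general merchandise → 7.5% → €2.86
Picture frame (8x10) €22.45: general merchandise → 7.5% → €1.68
Greeting card €4.40: general merchandise → 7.5% → €0.33
Deli sandwich €13.52: restaurant meals, buyer-exempt → 0% → €0.00
Subtotal = €78.48; tax = €4.87; total due = €83.35

€83.35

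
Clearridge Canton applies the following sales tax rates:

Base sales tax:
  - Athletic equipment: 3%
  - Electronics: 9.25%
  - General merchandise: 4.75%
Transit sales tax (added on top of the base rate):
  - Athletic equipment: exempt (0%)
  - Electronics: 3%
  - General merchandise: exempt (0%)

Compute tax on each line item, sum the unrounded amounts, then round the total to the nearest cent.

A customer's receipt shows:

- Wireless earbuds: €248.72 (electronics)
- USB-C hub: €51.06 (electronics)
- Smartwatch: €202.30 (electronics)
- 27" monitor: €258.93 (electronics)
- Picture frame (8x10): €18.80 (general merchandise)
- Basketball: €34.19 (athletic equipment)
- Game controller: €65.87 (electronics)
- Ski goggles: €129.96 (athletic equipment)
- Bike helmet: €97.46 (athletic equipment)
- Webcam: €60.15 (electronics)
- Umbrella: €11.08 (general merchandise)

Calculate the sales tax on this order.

Wireless earbuds €248.72: electronics → 9.25% + 3% transit = 12.25% → €30.4682
USB-C hub €51.06: electronics → 9.25% + 3% transit = 12.25% → €6.25485
Smartwatch €202.30: electronics → 9.25% + 3% transit = 12.25% → €24.78175
27" monitor €258.93: electronics → 9.25% + 3% transit = 12.25% → €31.718925
Picture frame (8x10) €18.80: general merchandise → 4.75% + 0% transit = 4.75% → €0.893
Basketball €34.19: athletic equipment → 3% + 0% transit = 3% → €1.0257
Game controller €65.87: electronics → 9.25% + 3% transit = 12.25% → €8.069075
Ski goggles €129.96: athletic equipment → 3% + 0% transit = 3% → €3.8988
Bike helmet €97.46: athletic equipment → 3% + 0% transit = 3% → €2.9238
Webcam €60.15: electronics → 9.25% + 3% transit = 12.25% → €7.368375
Umbrella €11.08: general merchandise → 4.75% + 0% transit = 4.75% → €0.5263
Unrounded tax sum = €117.928775 → €117.93

€117.93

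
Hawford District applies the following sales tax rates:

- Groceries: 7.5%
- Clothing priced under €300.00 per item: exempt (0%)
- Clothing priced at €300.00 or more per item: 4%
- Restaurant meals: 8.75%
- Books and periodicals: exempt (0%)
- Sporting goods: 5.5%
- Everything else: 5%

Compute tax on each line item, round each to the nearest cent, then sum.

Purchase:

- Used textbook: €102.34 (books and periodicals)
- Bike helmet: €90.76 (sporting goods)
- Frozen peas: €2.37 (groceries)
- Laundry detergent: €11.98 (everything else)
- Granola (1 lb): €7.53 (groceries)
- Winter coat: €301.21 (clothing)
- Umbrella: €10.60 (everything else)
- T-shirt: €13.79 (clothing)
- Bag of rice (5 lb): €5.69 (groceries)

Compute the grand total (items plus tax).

€565.61

Used textbook €102.34: books and periodicals → 0% → €0.00
Bike helmet €90.76: sporting goods → 5.5% → €4.99
Frozen peas €2.37: groceries → 7.5% → €0.18
Laundry detergent €11.98: everything else → 5% → €0.60
Granola (1 lb) €7.53: groceries → 7.5% → €0.56
Winter coat €301.21: clothing, €300.00 or more → 4% → €12.05
Umbrella €10.60: everything else → 5% → €0.53
T-shirt €13.79: clothing, under €300.00 → 0% → €0.00
Bag of rice (5 lb) €5.69: groceries → 7.5% → €0.43
Subtotal = €546.27; tax = €19.34; total due = €565.61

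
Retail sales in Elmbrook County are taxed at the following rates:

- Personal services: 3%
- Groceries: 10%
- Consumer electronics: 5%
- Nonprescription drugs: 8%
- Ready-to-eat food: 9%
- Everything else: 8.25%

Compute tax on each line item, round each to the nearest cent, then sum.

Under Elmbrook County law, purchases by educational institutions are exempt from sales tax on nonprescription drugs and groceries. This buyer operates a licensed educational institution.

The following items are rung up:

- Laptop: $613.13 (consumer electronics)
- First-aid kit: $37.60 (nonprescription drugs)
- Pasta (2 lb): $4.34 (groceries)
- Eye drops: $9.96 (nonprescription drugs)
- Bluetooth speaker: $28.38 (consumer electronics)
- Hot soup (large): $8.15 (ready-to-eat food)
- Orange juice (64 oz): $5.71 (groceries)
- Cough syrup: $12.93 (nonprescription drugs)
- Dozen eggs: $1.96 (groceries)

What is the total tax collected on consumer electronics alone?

$32.08

Laptop $613.13: consumer electronics → 5% → $30.66
Bluetooth speaker $28.38: consumer electronics → 5% → $1.42
Tax on consumer electronics = $30.66 + $1.42 = $32.08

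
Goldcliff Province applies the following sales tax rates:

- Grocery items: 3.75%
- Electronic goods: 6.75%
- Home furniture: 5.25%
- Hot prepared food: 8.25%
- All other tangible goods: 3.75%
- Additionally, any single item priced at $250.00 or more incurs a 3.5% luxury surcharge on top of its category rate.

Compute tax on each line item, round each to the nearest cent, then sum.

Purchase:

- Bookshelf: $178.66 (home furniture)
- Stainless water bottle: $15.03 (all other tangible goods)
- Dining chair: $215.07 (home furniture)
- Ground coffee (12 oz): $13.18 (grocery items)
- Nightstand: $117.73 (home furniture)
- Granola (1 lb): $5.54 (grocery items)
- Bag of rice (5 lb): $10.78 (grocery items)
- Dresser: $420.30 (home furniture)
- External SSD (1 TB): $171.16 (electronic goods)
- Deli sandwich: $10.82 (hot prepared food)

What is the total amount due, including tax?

$1236.00

Bookshelf $178.66: home furniture → 5.25% → $9.38
Stainless water bottle $15.03: all other tangible goods → 3.75% → $0.56
Dining chair $215.07: home furniture → 5.25% → $11.29
Ground coffee (12 oz) $13.18: grocery items → 3.75% → $0.49
Nightstand $117.73: home furniture → 5.25% → $6.18
Granola (1 lb) $5.54: grocery items → 3.75% → $0.21
Bag of rice (5 lb) $10.78: grocery items → 3.75% → $0.40
Dresser $420.30: home furniture → 5.25% + 3.5% surcharge = 8.75% → $36.78
External SSD (1 TB) $171.16: electronic goods → 6.75% → $11.55
Deli sandwich $10.82: hot prepared food → 8.25% → $0.89
Subtotal = $1158.27; tax = $77.73; total due = $1236.00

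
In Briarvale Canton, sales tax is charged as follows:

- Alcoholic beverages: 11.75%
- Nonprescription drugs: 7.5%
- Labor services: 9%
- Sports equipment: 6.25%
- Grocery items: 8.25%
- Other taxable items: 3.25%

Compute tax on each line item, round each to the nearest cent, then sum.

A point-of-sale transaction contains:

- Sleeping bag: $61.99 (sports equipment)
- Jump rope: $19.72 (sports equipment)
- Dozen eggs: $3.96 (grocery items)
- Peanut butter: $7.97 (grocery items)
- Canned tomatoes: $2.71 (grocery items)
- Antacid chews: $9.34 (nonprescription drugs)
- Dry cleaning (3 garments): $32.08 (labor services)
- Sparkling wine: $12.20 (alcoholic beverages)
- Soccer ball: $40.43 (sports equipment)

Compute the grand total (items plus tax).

$204.26

Sleeping bag $61.99: sports equipment → 6.25% → $3.87
Jump rope $19.72: sports equipment → 6.25% → $1.23
Dozen eggs $3.96: grocery items → 8.25% → $0.33
Peanut butter $7.97: grocery items → 8.25% → $0.66
Canned tomatoes $2.71: grocery items → 8.25% → $0.22
Antacid chews $9.34: nonprescription drugs → 7.5% → $0.70
Dry cleaning (3 garments) $32.08: labor services → 9% → $2.89
Sparkling wine $12.20: alcoholic beverages → 11.75% → $1.43
Soccer ball $40.43: sports equipment → 6.25% → $2.53
Subtotal = $190.40; tax = $13.86; total due = $204.26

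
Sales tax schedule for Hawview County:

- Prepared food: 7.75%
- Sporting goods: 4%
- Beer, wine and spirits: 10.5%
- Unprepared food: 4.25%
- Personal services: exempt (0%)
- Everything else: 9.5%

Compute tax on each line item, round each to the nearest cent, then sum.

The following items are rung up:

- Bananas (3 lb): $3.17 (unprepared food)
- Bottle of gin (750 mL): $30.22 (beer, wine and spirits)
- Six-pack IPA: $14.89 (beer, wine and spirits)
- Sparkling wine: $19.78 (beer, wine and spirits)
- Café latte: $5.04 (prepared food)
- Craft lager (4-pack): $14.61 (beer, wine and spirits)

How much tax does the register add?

$8.86

Bananas (3 lb) $3.17: unprepared food → 4.25% → $0.13
Bottle of gin (750 mL) $30.22: beer, wine and spirits → 10.5% → $3.17
Six-pack IPA $14.89: beer, wine and spirits → 10.5% → $1.56
Sparkling wine $19.78: beer, wine and spirits → 10.5% → $2.08
Café latte $5.04: prepared food → 7.75% → $0.39
Craft lager (4-pack) $14.61: beer, wine and spirits → 10.5% → $1.53
Total tax = $0.13 + $3.17 + $1.56 + $2.08 + $0.39 + $1.53 = $8.86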